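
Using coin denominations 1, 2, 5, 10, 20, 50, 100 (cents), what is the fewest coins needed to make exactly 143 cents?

Greedy: take as many of the largest coin as possible, then repeat with the remainder.
143 = 1×100 + 2×20 + 1×2 + 1×1
Total coins = 1 + 2 + 1 + 1 = 5

5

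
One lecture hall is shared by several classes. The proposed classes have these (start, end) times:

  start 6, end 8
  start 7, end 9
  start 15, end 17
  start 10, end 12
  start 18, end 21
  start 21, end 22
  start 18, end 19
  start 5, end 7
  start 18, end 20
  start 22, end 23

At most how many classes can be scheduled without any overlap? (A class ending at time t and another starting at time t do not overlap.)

7

Sorted by end: (5,7)  (6,8)  (7,9)  (10,12)  (15,17)  (18,19)  (18,20)  (18,21)  (21,22)  (22,23)
take (5,7); take (7,9); take (10,12); take (15,17); take (18,19); skip (18,20); take (21,22); take (22,23).
Selected 7 classes.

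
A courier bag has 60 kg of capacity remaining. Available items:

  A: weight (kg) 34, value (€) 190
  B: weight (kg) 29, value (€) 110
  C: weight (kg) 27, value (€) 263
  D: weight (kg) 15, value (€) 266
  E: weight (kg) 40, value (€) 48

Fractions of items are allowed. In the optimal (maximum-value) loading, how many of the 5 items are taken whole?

2

Order: D (266/15=17.73) > C (263/27=9.74) > A (190/34=5.59) > B (110/29=3.79) > E (48/40=1.20)
Fill: take D (15 @ 266) → take C (27 @ 263) → take 18/34 of A → 100.59; 60/60 used.
2 item(s) taken whole; one partial (take 18/34 of A).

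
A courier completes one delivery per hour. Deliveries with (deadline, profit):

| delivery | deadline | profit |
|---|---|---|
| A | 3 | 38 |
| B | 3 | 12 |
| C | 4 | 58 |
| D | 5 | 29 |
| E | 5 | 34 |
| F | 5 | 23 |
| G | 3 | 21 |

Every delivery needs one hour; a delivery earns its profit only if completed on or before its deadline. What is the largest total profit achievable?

Sort by profit descending; place each in the latest free slot ≤ its deadline.
Profit order: C=58 A=38 E=34 D=29 F=23 G=21 B=12
Assign: C→slot 4, A→slot 3, E→slot 5, D→slot 2, F→slot 1, G skipped, B skipped.
Slots: [1:F] [2:D] [3:A] [4:C] [5:E]
Profit = 23 + 29 + 38 + 58 + 34 = 182

182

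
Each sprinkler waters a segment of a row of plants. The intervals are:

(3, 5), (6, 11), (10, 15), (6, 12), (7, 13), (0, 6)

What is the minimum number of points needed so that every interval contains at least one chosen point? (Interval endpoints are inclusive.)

Sort by right endpoint; whenever an interval is uncovered, place a point at its right end.
Sorted: [3,5] [0,6] [6,11] [6,12] [7,13] [10,15]
{[3,5],[0,6]} hit by 5; {[6,11],[6,12],[7,13],[10,15]} hit by 11.
Points: 5, 11 (2 total).

2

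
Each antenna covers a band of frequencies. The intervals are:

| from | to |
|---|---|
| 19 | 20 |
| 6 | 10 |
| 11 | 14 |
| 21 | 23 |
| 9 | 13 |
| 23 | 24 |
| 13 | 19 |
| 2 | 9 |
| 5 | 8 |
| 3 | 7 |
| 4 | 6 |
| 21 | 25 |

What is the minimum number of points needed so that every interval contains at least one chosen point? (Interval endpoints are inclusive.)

4

Sorted: [4,6] [3,7] [5,8] [2,9] [6,10] [9,13] [11,14] [13,19] [19,20] [21,23] [23,24] [21,25]
{[4,6],[3,7],[5,8],[2,9],[6,10]} hit by 6; {[9,13],[11,14],[13,19]} hit by 13; {[19,20]} hit by 20; {[21,23],[23,24],[21,25]} hit by 23.
Points: 6, 13, 20, 23 (4 total).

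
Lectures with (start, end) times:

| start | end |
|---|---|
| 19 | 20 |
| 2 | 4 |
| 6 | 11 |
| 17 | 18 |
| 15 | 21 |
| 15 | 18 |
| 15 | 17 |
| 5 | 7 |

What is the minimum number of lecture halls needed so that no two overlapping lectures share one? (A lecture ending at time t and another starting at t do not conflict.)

Events (time:±→running): 2:+→1 4:-→0 5:+→1 6:+→2 7:-→1 11:-→0 15:+→1 15:+→2 15:+→3 … peak 3.

3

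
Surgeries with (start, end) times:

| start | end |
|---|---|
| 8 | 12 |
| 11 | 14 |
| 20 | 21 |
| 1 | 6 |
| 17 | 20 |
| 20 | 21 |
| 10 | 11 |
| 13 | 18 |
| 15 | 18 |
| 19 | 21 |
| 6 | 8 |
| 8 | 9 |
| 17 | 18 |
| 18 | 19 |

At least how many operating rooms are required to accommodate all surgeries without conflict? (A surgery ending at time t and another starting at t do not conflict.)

The answer is the maximum number of intervals overlapping at any instant.
Events (time:±→running): 1:+→1 6:-→0 6:+→1 8:-→0 8:+→1 8:+→2 9:-→1 10:+→2 11:-→1 11:+→2 12:-→1 13:+→2 14:-→1 15:+→2 17:+→3 17:+→4 … peak 4.

4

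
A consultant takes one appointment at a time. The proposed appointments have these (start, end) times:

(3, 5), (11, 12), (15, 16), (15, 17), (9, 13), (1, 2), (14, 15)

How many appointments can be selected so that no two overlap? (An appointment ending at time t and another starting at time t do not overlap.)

Sorted by end: (1,2)  (3,5)  (11,12)  (9,13)  (14,15)  (15,16)  (15,17)
take (1,2); take (3,5); take (11,12); skip (9,13); take (14,15); take (15,16).
Selected 5 appointments.

5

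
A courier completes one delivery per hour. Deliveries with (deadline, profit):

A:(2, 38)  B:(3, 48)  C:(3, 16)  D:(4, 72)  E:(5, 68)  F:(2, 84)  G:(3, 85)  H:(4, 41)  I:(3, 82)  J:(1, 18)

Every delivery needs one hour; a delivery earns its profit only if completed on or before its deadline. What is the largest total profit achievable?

Take jobs in profit order; each goes to the latest open slot no later than its deadline.
By profit: G(d3,85), F(d2,84), I(d3,82), D(d4,72), E(d5,68), B(d3,48), H(d4,41), A(d2,38), J(d1,18), C(d3,16)
G→slot 3; F→slot 2; I→slot 1; D→slot 4; E→slot 5; B skipped; H skipped; A skipped; J skipped; C skipped.
Profit = 82 + 84 + 85 + 72 + 68 = 391

391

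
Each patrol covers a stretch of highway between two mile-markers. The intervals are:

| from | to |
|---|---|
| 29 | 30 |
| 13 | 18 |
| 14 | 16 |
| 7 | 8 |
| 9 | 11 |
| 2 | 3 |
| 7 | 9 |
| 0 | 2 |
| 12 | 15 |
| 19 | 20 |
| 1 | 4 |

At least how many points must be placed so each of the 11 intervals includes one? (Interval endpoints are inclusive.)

Sort by right endpoint; whenever an interval is uncovered, place a point at its right end.
Sorted: [0,2] [2,3] [1,4] [7,8] [7,9] [9,11] [12,15] [14,16] [13,18] [19,20] [29,30]
{[0,2],[2,3],[1,4]} hit by 2; {[7,8],[7,9]} hit by 8; {[9,11]} hit by 11; {[12,15],[14,16],[13,18]} hit by 15; {[19,20]} hit by 20; {[29,30]} hit by 30.
Points: 2, 8, 11, 15, 20, 30 (6 total).

6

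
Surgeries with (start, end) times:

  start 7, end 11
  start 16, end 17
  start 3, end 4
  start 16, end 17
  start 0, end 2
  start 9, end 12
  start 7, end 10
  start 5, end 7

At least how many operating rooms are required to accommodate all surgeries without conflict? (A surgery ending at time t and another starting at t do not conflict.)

The answer is the maximum number of intervals overlapping at any instant.
Events (time:±→running): 0:+→1 2:-→0 3:+→1 4:-→0 5:+→1 7:-→0 7:+→1 7:+→2 9:+→3 … peak 3.

3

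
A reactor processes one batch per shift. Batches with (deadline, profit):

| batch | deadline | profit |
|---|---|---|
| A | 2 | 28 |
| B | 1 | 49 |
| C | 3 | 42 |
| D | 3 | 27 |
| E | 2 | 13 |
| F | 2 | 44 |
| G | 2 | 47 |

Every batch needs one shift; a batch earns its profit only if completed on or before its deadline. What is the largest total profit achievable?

138

Profit order: B=49 G=47 F=44 C=42 A=28 D=27 E=13
Assign: B→slot 1, G→slot 2, F skipped, C→slot 3, A skipped, D skipped, E skipped.
Slots: [1:B] [2:G] [3:C]
Profit = 49 + 47 + 42 = 138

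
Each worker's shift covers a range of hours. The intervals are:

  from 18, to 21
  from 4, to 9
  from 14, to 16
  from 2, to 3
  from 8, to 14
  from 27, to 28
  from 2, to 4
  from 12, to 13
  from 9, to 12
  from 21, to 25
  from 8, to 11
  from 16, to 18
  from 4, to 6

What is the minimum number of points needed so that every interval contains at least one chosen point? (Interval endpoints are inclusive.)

7

Sort by right endpoint; whenever an interval is uncovered, place a point at its right end.
Sorted: [2,3] [2,4] [4,6] [4,9] [8,11] [9,12] [12,13] [8,14] [14,16] [16,18] [18,21] [21,25] [27,28]
{[2,3],[2,4]} hit by 3; {[4,6],[4,9]} hit by 6; {[8,11],[9,12]} hit by 11; {[12,13],[8,14]} hit by 13; {[14,16],[16,18]} hit by 16; {[18,21],[21,25]} hit by 21; {[27,28]} hit by 28.
Points: 3, 6, 11, 13, 16, 21, 28 (7 total).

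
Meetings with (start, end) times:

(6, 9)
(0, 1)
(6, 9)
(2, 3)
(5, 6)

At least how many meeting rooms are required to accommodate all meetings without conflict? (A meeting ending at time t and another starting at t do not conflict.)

Count concurrent intervals with a sweep; the peak is the room count.
starts: [0, 2, 5, 6, 6]
ends:   [1, 3, 6, 9, 9]
s0→1 e1→0 s2→1 e3→0 s5→1 e6→0 s6→1 s6→2  — peak 2.

2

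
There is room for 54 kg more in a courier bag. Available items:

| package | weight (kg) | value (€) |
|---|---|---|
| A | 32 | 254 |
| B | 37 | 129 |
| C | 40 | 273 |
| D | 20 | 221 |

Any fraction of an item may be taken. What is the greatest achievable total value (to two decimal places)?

488.65

Sort by value per unit weight and fill in that order.
Order: D (221/20=11.05) > A (254/32=7.94) > C (273/40=6.83) > B (129/37=3.49)
Fill: take D (20 @ 221) → take A (32 @ 254) → take 2/40 of C → 13.65; 54/54 used.
Total value = 488.65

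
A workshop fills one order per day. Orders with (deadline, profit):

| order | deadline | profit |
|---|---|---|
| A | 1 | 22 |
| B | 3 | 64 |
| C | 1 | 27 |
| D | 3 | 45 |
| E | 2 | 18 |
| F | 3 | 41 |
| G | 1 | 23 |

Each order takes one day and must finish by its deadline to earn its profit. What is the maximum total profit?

150

Profit order: B=64 D=45 F=41 C=27 G=23 A=22 E=18
Assign: B→slot 3, D→slot 2, F→slot 1, C skipped, G skipped, A skipped, E skipped.
Slots: [1:F] [2:D] [3:B]
Profit = 41 + 45 + 64 = 150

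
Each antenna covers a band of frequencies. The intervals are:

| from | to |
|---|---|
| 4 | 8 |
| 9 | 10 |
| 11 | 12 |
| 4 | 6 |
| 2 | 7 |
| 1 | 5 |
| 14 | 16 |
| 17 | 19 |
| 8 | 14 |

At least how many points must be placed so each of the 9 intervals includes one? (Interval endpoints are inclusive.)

Sort by right endpoint; whenever an interval is uncovered, place a point at its right end.
By right end: [1,5]  [4,6]  [2,7]  [4,8]  [9,10]  [11,12]  [8,14]  [14,16]  [17,19]
[1,5] uncovered → point at 5; [9,10] uncovered → point at 10; [11,12] uncovered → point at 12; [14,16] uncovered → point at 16; [17,19] uncovered → point at 19.
Points: 5, 10, 12, 16, 19 (5 total).

5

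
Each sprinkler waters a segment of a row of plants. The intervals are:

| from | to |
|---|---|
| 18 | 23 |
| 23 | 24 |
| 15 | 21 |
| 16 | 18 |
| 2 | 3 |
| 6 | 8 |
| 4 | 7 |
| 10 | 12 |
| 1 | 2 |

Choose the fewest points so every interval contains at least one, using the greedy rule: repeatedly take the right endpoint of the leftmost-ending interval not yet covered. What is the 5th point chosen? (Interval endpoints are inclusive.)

Sorted: [1,2] [2,3] [4,7] [6,8] [10,12] [16,18] [15,21] [18,23] [23,24]
{[1,2],[2,3]} hit by 2; {[4,7],[6,8]} hit by 7; {[10,12]} hit by 12; {[16,18],[15,21],[18,23]} hit by 18; {[23,24]} hit by 24.
Points: 2, 7, 12, 18, 24 (5 total).

24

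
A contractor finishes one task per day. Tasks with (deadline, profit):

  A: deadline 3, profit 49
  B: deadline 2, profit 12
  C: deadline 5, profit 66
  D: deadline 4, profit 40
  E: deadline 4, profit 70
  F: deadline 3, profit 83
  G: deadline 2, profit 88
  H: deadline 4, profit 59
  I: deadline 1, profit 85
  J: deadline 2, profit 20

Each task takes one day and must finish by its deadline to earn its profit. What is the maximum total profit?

Profit order: G=88 I=85 F=83 E=70 C=66 H=59 A=49 D=40 J=20 B=12
Assign: G→slot 2, I→slot 1, F→slot 3, E→slot 4, C→slot 5, H skipped, A skipped, D skipped, J skipped, B skipped.
Slots: [1:I] [2:G] [3:F] [4:E] [5:C]
Profit = 85 + 88 + 83 + 70 + 66 = 392

392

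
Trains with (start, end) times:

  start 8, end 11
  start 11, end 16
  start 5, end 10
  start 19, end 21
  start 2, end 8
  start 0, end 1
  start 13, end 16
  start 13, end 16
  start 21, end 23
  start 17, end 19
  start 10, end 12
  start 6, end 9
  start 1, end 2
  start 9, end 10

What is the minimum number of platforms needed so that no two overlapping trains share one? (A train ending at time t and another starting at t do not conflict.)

3

The answer is the maximum number of intervals overlapping at any instant.
starts: [0, 1, 2, 5, 6, 8, 9, 10, 11, 13, 13, 17, 19, 21]
ends:   [1, 2, 8, 9, 10, 10, 11, 12, 16, 16, 16, 19, 21, 23]
s0→1 e1→0 s1→1 e2→0 s2→1 s5→2 s6→3  — peak 3.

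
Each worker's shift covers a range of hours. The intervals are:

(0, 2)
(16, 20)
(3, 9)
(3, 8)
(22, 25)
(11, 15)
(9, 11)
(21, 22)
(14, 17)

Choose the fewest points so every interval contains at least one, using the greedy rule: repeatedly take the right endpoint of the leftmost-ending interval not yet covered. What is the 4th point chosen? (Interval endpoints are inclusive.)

Sort by right endpoint; whenever an interval is uncovered, place a point at its right end.
Sorted: [0,2] [3,8] [3,9] [9,11] [11,15] [14,17] [16,20] [21,22] [22,25]
{[0,2]} hit by 2; {[3,8],[3,9]} hit by 8; {[9,11],[11,15]} hit by 11; {[14,17],[16,20]} hit by 17; {[21,22],[22,25]} hit by 22.
Points: 2, 8, 11, 17, 22 (5 total).

17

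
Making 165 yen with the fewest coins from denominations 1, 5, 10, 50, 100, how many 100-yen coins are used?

1

Use the largest denomination that fits, subtract, and repeat.
165 = 1×100 + 1×50 + 1×10 + 1×5
Count of 100: 1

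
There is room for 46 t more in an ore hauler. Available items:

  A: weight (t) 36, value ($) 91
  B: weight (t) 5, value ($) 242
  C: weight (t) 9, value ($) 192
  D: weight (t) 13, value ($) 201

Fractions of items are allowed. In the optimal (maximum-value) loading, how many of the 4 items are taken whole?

Order: B (242/5=48.40) > C (192/9=21.33) > D (201/13=15.46) > A (91/36=2.53)
Fill: take B (5 @ 242) → take C (9 @ 192) → take D (13 @ 201) → take 19/36 of A → 48.03; 46/46 used.
3 item(s) taken whole; one partial (take 19/36 of A).

3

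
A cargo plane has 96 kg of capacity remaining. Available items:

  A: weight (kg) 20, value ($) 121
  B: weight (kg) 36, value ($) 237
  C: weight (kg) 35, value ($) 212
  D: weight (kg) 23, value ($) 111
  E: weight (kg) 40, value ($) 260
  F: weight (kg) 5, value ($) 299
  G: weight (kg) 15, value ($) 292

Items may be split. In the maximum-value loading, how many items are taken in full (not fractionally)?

4

Ratios (sorted): F 59.80, G 19.47, B 6.58, E 6.50, C 6.06, A 6.05, D 4.83
take F (5 @ 299); take G (15 @ 292); take B (36 @ 237); take E (40 @ 260). Capacity used 96/96.
4 item(s) taken whole.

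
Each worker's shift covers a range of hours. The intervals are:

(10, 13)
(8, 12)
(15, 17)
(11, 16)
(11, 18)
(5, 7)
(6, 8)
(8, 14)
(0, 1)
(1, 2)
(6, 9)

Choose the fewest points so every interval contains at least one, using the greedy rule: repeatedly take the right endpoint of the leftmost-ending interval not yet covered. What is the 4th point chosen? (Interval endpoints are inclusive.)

17

Process intervals by earliest right end; each time one isn't hit yet, stab at its right endpoint.
Sorted: [0,1] [1,2] [5,7] [6,8] [6,9] [8,12] [10,13] [8,14] [11,16] [15,17] [11,18]
{[0,1],[1,2]} hit by 1; {[5,7],[6,8],[6,9]} hit by 7; {[8,12],[10,13],[8,14],[11,16]} hit by 12; {[15,17],[11,18]} hit by 17.
Points: 1, 7, 12, 17 (4 total).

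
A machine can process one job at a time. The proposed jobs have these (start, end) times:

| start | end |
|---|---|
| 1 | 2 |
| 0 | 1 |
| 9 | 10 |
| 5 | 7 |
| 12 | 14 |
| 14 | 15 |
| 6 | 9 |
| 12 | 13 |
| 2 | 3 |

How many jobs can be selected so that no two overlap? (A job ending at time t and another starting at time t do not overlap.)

By end time: (0,1), (1,2), (2,3), (5,7), (6,9), (9,10), (12,13), (12,14), (14,15).
Pick (0,1); next start ≥ 1 → (1,2); next start ≥ 2 → (2,3); next start ≥ 3 → (5,7); next start ≥ 7 → (9,10); next start ≥ 10 → (12,13); next start ≥ 13 → (14,15).
Selected 7 jobs.

7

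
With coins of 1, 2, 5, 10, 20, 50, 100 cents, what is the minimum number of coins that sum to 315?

5

315 = 3×100 + 1×10 + 1×5
Total coins = 3 + 1 + 1 = 5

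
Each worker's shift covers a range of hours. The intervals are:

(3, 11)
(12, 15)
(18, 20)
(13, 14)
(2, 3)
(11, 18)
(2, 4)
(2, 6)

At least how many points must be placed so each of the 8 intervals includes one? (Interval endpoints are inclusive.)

Process intervals by earliest right end; each time one isn't hit yet, stab at its right endpoint.
By right end: [2,3]  [2,4]  [2,6]  [3,11]  [13,14]  [12,15]  [11,18]  [18,20]
[2,3] uncovered → point at 3; [13,14] uncovered → point at 14; [18,20] uncovered → point at 20.
Points: 3, 14, 20 (3 total).

3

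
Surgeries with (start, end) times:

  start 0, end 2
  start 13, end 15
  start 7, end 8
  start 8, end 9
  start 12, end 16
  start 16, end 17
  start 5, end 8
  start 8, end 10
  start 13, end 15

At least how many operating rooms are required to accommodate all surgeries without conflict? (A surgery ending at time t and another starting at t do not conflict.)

3

Events (time:±→running): 0:+→1 2:-→0 5:+→1 7:+→2 8:-→1 8:-→0 8:+→1 8:+→2 9:-→1 10:-→0 12:+→1 13:+→2 13:+→3 … peak 3.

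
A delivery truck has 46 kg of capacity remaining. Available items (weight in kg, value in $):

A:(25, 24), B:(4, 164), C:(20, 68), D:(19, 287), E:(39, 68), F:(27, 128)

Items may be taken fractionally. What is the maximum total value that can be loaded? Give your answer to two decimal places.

Order: B (164/4=41.00) > D (287/19=15.11) > F (128/27=4.74) > C (68/20=3.40) > E (68/39=1.74) > A (24/25=0.96)
Fill: take B (4 @ 164) → take D (19 @ 287) → take 23/27 of F → 109.04; 46/46 used.
Total value = 560.04

560.04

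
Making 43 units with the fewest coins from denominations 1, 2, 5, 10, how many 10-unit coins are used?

43 = 4×10 + 1×2 + 1×1
Count of 10: 4

4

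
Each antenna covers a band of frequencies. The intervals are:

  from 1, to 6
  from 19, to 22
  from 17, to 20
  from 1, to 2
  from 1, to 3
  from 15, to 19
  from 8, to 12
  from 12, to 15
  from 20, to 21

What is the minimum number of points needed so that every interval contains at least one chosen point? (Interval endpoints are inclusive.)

4

Sort by right endpoint; whenever an interval is uncovered, place a point at its right end.
By right end: [1,2]  [1,3]  [1,6]  [8,12]  [12,15]  [15,19]  [17,20]  [20,21]  [19,22]
[1,2] uncovered → point at 2; [8,12] uncovered → point at 12; [15,19] uncovered → point at 19; [20,21] uncovered → point at 21.
Points: 2, 12, 19, 21 (4 total).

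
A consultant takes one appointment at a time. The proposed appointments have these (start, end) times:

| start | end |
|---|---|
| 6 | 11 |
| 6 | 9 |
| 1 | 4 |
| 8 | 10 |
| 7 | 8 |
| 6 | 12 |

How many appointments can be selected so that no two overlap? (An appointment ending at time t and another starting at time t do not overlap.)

Order by finish time; keep every interval that doesn't clash with the previous kept one.
By end time: (1,4), (7,8), (6,9), (8,10), (6,11), (6,12).
Pick (1,4); next start ≥ 4 → (7,8); next start ≥ 8 → (8,10).
Selected 3 appointments.

3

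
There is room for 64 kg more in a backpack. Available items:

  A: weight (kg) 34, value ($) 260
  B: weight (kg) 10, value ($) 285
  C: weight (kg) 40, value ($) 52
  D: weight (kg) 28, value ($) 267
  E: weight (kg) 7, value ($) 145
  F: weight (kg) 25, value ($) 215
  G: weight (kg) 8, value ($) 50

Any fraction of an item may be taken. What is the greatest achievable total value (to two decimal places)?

Ratios (sorted): B 28.50, E 20.71, D 9.54, F 8.60, A 7.65, G 6.25, C 1.30
take B (10 @ 285); take E (7 @ 145); take D (28 @ 267); take 19/25 of F → 163.40. Capacity used 64/64.
Total value = 860.40

860.40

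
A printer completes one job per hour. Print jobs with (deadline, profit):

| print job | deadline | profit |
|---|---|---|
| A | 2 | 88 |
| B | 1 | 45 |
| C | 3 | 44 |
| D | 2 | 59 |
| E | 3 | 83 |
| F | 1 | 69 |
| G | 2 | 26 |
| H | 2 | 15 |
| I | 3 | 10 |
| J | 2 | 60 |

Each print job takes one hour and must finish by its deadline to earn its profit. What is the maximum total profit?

240

By profit: A(d2,88), E(d3,83), F(d1,69), J(d2,60), D(d2,59), B(d1,45), C(d3,44), G(d2,26), H(d2,15), I(d3,10)
A→slot 2; E→slot 3; F→slot 1; J skipped; D skipped; B skipped; C skipped; G skipped; H skipped; I skipped.
Profit = 69 + 88 + 83 = 240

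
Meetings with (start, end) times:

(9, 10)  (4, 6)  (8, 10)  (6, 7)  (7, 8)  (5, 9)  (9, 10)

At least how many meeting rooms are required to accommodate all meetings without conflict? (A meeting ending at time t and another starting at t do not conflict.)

3

The answer is the maximum number of intervals overlapping at any instant.
Events (time:±→running): 4:+→1 5:+→2 6:-→1 6:+→2 7:-→1 7:+→2 8:-→1 8:+→2 9:-→1 9:+→2 9:+→3 … peak 3.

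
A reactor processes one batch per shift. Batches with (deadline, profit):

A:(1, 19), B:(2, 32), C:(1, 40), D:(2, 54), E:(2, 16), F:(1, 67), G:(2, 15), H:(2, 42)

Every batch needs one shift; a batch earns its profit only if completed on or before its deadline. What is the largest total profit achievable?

Take jobs in profit order; each goes to the latest open slot no later than its deadline.
By profit: F(d1,67), D(d2,54), H(d2,42), C(d1,40), B(d2,32), A(d1,19), E(d2,16), G(d2,15)
F→slot 1; D→slot 2; H skipped; C skipped; B skipped; A skipped; E skipped; G skipped.
Profit = 67 + 54 = 121

121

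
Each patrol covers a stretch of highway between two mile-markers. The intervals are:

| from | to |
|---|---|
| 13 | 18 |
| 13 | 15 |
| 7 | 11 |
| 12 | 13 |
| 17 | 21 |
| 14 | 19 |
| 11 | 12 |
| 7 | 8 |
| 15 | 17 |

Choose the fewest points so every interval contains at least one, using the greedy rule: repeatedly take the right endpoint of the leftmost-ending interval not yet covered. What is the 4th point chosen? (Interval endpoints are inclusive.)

Process intervals by earliest right end; each time one isn't hit yet, stab at its right endpoint.
By right end: [7,8]  [7,11]  [11,12]  [12,13]  [13,15]  [15,17]  [13,18]  [14,19]  [17,21]
[7,8] uncovered → point at 8; [11,12] uncovered → point at 12; [13,15] uncovered → point at 15; [17,21] uncovered → point at 21.
Points: 8, 12, 15, 21 (4 total).

21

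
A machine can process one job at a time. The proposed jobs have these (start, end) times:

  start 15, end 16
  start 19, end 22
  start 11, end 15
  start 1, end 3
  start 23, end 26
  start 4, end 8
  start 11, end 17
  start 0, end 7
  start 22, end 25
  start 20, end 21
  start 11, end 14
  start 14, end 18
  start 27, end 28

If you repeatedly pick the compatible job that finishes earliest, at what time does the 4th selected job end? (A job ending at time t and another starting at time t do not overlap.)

Sort by end time and greedily take each interval whose start is ≥ the last chosen end.
Sorted by end: (1,3)  (0,7)  (4,8)  (11,14)  (11,15)  (15,16)  (11,17)  (14,18)  (20,21)  (19,22)  (22,25)  (23,26)  (27,28)
take (1,3); skip (0,7); take (4,8); take (11,14); skip (11,15); take (15,16); skip (11,17); take (20,21); take (22,25); take (27,28).
Selected: (1,3) (4,8) (11,14) (15,16) (20,21) (22,25) (27,28)

16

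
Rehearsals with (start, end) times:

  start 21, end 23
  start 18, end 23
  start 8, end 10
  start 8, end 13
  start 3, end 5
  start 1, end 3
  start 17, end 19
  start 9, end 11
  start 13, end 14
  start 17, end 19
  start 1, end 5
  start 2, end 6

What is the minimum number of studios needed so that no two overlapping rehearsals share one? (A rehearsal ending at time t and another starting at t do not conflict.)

Events (time:±→running): 1:+→1 1:+→2 2:+→3 … peak 3.

3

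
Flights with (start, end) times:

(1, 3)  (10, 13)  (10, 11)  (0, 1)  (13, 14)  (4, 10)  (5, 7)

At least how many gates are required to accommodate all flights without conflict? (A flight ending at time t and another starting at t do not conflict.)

2

The answer is the maximum number of intervals overlapping at any instant.
Events (time:±→running): 0:+→1 1:-→0 1:+→1 3:-→0 4:+→1 5:+→2 … peak 2.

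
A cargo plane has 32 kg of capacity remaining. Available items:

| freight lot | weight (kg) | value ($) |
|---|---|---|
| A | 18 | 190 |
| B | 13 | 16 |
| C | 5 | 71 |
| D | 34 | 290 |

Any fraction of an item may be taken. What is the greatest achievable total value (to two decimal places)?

Order: C (71/5=14.20) > A (190/18=10.56) > D (290/34=8.53) > B (16/13=1.23)
Fill: take C (5 @ 71) → take A (18 @ 190) → take 9/34 of D → 76.76; 32/32 used.
Total value = 337.76

337.76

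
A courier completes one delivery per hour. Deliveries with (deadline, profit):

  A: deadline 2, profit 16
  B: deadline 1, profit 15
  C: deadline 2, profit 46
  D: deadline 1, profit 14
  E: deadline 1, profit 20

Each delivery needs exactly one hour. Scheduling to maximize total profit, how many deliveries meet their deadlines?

Take jobs in profit order; each goes to the latest open slot no later than its deadline.
By profit: C(d2,46), E(d1,20), A(d2,16), B(d1,15), D(d1,14)
C→slot 2; E→slot 1; A skipped; B skipped; D skipped.
2 of 5 scheduled.

2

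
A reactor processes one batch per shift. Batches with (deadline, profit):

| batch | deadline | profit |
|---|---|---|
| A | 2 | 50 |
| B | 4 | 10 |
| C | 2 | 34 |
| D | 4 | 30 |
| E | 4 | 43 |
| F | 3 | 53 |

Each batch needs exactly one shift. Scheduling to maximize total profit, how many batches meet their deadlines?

Sort by profit descending; place each in the latest free slot ≤ its deadline.
By profit: F(d3,53), A(d2,50), E(d4,43), C(d2,34), D(d4,30), B(d4,10)
F→slot 3; A→slot 2; E→slot 4; C→slot 1; D skipped; B skipped.
4 of 6 scheduled.

4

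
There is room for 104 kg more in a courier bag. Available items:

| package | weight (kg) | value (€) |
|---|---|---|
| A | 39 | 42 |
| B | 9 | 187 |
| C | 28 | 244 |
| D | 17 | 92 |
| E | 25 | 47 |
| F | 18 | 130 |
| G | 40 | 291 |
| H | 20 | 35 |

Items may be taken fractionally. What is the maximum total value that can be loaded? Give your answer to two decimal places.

Order: B (187/9=20.78) > C (244/28=8.71) > G (291/40=7.28) > F (130/18=7.22) > D (92/17=5.41) > E (47/25=1.88) > H (35/20=1.75) > A (42/39=1.08)
Fill: take B (9 @ 187) → take C (28 @ 244) → take G (40 @ 291) → take F (18 @ 130) → take 9/17 of D → 48.71; 104/104 used.
Total value = 900.71

900.71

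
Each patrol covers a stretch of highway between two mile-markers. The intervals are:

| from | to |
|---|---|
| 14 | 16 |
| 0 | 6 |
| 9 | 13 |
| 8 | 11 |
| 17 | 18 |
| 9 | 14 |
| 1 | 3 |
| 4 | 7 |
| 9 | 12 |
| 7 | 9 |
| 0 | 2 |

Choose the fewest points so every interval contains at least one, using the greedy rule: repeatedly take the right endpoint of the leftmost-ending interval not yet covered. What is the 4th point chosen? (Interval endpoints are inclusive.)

16

Sort by right endpoint; whenever an interval is uncovered, place a point at its right end.
By right end: [0,2]  [1,3]  [0,6]  [4,7]  [7,9]  [8,11]  [9,12]  [9,13]  [9,14]  [14,16]  [17,18]
[0,2] uncovered → point at 2; [4,7] uncovered → point at 7; [8,11] uncovered → point at 11; [14,16] uncovered → point at 16; [17,18] uncovered → point at 18.
Points: 2, 7, 11, 16, 18 (5 total).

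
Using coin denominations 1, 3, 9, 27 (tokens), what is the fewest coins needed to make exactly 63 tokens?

Greedy: take as many of the largest coin as possible, then repeat with the remainder.
63 = 2×27 + 1×9
Total coins = 2 + 1 = 3

3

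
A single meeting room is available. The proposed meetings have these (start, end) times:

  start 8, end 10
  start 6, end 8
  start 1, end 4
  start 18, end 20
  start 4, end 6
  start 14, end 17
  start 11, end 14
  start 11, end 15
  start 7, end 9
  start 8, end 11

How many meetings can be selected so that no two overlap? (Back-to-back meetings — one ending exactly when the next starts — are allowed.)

Sorted by end: (1,4)  (4,6)  (6,8)  (7,9)  (8,10)  (8,11)  (11,14)  (11,15)  (14,17)  (18,20)
take (1,4); take (4,6); take (6,8); skip (7,9); take (8,10); skip (8,11); take (11,14); take (14,17); take (18,20).
Selected 7 meetings.

7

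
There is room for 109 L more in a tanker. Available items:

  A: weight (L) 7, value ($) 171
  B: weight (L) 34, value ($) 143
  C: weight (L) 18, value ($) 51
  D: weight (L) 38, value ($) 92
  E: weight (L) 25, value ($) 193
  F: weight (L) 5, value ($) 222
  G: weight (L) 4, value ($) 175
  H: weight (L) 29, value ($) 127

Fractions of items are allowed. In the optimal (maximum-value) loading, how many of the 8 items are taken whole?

Order: F (222/5=44.40) > G (175/4=43.75) > A (171/7=24.43) > E (193/25=7.72) > H (127/29=4.38) > B (143/34=4.21) > C (51/18=2.83) > D (92/38=2.42)
Fill: take F (5 @ 222) → take G (4 @ 175) → take A (7 @ 171) → take E (25 @ 193) → take H (29 @ 127) → take B (34 @ 143) → take 5/18 of C → 14.17; 109/109 used.
6 item(s) taken whole; one partial (take 5/18 of C).

6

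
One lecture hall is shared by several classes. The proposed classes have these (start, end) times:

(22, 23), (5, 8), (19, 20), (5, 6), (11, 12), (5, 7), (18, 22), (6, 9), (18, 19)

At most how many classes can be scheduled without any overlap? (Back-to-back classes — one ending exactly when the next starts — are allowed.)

By end time: (5,6), (5,7), (5,8), (6,9), (11,12), (18,19), (19,20), (18,22), (22,23).
Pick (5,6); next start ≥ 6 → (6,9); next start ≥ 9 → (11,12); next start ≥ 12 → (18,19); next start ≥ 19 → (19,20); next start ≥ 20 → (22,23).
Selected 6 classes.

6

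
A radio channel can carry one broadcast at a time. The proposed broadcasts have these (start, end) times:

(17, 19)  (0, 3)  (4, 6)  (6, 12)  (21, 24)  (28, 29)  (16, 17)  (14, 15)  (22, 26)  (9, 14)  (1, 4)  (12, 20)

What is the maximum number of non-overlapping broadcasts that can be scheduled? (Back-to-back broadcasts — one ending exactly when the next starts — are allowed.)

Sort by end time and greedily take each interval whose start is ≥ the last chosen end.
By end time: (0,3), (1,4), (4,6), (6,12), (9,14), (14,15), (16,17), (17,19), (12,20), (21,24), (22,26), (28,29).
Pick (0,3); next start ≥ 3 → (4,6); next start ≥ 6 → (6,12); next start ≥ 12 → (14,15); next start ≥ 15 → (16,17); next start ≥ 17 → (17,19); next start ≥ 19 → (21,24); next start ≥ 24 → (28,29).
Selected 8 broadcasts.

8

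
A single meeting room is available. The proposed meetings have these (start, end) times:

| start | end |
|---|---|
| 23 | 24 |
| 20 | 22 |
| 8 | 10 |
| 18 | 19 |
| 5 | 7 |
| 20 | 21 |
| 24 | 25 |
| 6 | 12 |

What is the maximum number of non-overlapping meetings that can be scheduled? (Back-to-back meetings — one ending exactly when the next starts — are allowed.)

6

Order by finish time; keep every interval that doesn't clash with the previous kept one.
By end time: (5,7), (8,10), (6,12), (18,19), (20,21), (20,22), (23,24), (24,25).
Pick (5,7); next start ≥ 7 → (8,10); next start ≥ 10 → (18,19); next start ≥ 19 → (20,21); next start ≥ 21 → (23,24); next start ≥ 24 → (24,25).
Selected 6 meetings.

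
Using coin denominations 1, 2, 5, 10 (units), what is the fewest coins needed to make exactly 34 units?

5

34 = 3×10 + 2×2
Total coins = 3 + 2 = 5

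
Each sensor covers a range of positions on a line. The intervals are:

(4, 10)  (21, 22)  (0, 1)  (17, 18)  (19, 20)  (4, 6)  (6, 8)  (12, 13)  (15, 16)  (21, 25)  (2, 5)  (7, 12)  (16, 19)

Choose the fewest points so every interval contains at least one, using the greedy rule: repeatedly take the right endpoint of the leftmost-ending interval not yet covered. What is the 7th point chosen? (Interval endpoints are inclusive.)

Process intervals by earliest right end; each time one isn't hit yet, stab at its right endpoint.
By right end: [0,1]  [2,5]  [4,6]  [6,8]  [4,10]  [7,12]  [12,13]  [15,16]  [17,18]  [16,19]  [19,20]  [21,22]  [21,25]
[0,1] uncovered → point at 1; [2,5] uncovered → point at 5; [6,8] uncovered → point at 8; [12,13] uncovered → point at 13; [15,16] uncovered → point at 16; [17,18] uncovered → point at 18; [19,20] uncovered → point at 20; [21,22] uncovered → point at 22.
Points: 1, 5, 8, 13, 16, 18, 20, 22 (8 total).

20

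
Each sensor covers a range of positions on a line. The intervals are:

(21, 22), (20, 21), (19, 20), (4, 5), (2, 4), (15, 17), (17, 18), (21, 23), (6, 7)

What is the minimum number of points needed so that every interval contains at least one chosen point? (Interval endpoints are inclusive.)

Sort by right endpoint; whenever an interval is uncovered, place a point at its right end.
Sorted: [2,4] [4,5] [6,7] [15,17] [17,18] [19,20] [20,21] [21,22] [21,23]
{[2,4],[4,5]} hit by 4; {[6,7]} hit by 7; {[15,17],[17,18]} hit by 17; {[19,20],[20,21]} hit by 20; {[21,22],[21,23]} hit by 22.
Points: 4, 7, 17, 20, 22 (5 total).

5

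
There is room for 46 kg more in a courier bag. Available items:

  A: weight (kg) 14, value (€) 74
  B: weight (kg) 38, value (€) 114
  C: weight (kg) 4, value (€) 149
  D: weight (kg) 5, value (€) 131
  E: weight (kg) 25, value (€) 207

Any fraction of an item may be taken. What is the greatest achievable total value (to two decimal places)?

550.43

Greedy by value/weight ratio, highest first.
Order: C (149/4=37.25) > D (131/5=26.20) > E (207/25=8.28) > A (74/14=5.29) > B (114/38=3.00)
Fill: take C (4 @ 149) → take D (5 @ 131) → take E (25 @ 207) → take 12/14 of A → 63.43; 46/46 used.
Total value = 550.43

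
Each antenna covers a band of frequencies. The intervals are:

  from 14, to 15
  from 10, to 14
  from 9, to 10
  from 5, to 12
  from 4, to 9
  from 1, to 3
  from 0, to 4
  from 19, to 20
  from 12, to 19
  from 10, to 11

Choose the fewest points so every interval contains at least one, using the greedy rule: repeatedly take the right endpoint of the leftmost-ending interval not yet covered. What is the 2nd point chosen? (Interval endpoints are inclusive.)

Sort by right endpoint; whenever an interval is uncovered, place a point at its right end.
By right end: [1,3]  [0,4]  [4,9]  [9,10]  [10,11]  [5,12]  [10,14]  [14,15]  [12,19]  [19,20]
[1,3] uncovered → point at 3; [4,9] uncovered → point at 9; [10,11] uncovered → point at 11; [14,15] uncovered → point at 15; [19,20] uncovered → point at 20.
Points: 3, 9, 11, 15, 20 (5 total).

9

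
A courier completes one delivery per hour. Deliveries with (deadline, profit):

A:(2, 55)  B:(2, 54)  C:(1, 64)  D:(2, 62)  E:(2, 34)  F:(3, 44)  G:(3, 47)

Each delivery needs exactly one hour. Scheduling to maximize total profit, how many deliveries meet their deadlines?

3

Profit order: C=64 D=62 A=55 B=54 G=47 F=44 E=34
Assign: C→slot 1, D→slot 2, A skipped, B skipped, G→slot 3, F skipped, E skipped.
Slots: [1:C] [2:D] [3:G]
3 of 7 scheduled.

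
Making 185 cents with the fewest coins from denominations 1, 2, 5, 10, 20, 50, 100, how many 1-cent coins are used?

0

185 = 1×100 + 1×50 + 1×20 + 1×10 + 1×5
Count of 1: 0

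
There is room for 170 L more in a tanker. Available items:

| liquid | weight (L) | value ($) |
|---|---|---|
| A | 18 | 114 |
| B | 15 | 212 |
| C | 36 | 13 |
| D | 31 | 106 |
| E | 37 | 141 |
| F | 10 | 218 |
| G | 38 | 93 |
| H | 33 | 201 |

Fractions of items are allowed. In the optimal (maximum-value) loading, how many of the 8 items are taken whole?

6

Order: F (218/10=21.80) > B (212/15=14.13) > A (114/18=6.33) > H (201/33=6.09) > E (141/37=3.81) > D (106/31=3.42) > G (93/38=2.45) > C (13/36=0.36)
Fill: take F (10 @ 218) → take B (15 @ 212) → take A (18 @ 114) → take H (33 @ 201) → take E (37 @ 141) → take D (31 @ 106) → take 26/38 of G → 63.63; 170/170 used.
6 item(s) taken whole; one partial (take 26/38 of G).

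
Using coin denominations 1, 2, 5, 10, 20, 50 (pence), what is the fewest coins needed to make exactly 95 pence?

4

Use the largest denomination that fits, subtract, and repeat.
95 = 1×50 + 2×20 + 1×5
Total coins = 1 + 2 + 1 = 4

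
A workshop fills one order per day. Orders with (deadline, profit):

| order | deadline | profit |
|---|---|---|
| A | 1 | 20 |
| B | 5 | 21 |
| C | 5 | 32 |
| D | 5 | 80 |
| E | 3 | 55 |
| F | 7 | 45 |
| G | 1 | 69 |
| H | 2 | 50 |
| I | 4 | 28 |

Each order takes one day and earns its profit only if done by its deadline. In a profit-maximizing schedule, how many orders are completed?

6

By profit: D(d5,80), G(d1,69), E(d3,55), H(d2,50), F(d7,45), C(d5,32), I(d4,28), B(d5,21), A(d1,20)
D→slot 5; G→slot 1; E→slot 3; H→slot 2; F→slot 7; C→slot 4; I skipped; B skipped; A skipped.
6 of 9 scheduled.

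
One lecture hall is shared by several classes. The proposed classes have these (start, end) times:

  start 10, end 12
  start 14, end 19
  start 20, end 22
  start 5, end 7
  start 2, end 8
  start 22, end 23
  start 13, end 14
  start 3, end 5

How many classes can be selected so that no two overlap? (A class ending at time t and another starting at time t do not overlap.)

Sort by end time and greedily take each interval whose start is ≥ the last chosen end.
Sorted by end: (3,5)  (5,7)  (2,8)  (10,12)  (13,14)  (14,19)  (20,22)  (22,23)
take (3,5); take (5,7); take (10,12); take (13,14); take (14,19); take (20,22); take (22,23).
Selected 7 classes.

7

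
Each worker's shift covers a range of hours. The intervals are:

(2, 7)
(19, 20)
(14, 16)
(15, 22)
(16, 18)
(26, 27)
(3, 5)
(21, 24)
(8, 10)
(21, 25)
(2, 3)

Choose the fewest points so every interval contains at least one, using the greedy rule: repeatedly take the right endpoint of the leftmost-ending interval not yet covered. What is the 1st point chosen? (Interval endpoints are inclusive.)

3

Sorted: [2,3] [3,5] [2,7] [8,10] [14,16] [16,18] [19,20] [15,22] [21,24] [21,25] [26,27]
{[2,3],[3,5],[2,7]} hit by 3; {[8,10]} hit by 10; {[14,16],[16,18]} hit by 16; {[19,20],[15,22]} hit by 20; {[21,24],[21,25]} hit by 24; {[26,27]} hit by 27.
Points: 3, 10, 16, 20, 24, 27 (6 total).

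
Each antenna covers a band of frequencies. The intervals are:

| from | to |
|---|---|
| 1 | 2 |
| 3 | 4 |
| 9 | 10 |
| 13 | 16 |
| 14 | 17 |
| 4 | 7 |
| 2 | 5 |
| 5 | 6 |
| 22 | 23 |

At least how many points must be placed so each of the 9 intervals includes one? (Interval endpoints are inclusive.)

6

By right end: [1,2]  [3,4]  [2,5]  [5,6]  [4,7]  [9,10]  [13,16]  [14,17]  [22,23]
[1,2] uncovered → point at 2; [3,4] uncovered → point at 4; [5,6] uncovered → point at 6; [9,10] uncovered → point at 10; [13,16] uncovered → point at 16; [22,23] uncovered → point at 23.
Points: 2, 4, 6, 10, 16, 23 (6 total).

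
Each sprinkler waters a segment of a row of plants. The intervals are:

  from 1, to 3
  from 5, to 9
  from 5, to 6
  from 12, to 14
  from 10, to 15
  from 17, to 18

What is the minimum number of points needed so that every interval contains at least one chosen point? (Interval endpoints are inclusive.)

Sort by right endpoint; whenever an interval is uncovered, place a point at its right end.
By right end: [1,3]  [5,6]  [5,9]  [12,14]  [10,15]  [17,18]
[1,3] uncovered → point at 3; [5,6] uncovered → point at 6; [12,14] uncovered → point at 14; [17,18] uncovered → point at 18.
Points: 3, 6, 14, 18 (4 total).

4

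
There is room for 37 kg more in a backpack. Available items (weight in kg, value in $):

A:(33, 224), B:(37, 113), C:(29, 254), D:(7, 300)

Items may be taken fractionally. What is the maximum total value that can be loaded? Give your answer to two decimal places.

560.79

Ratios (sorted): D 42.86, C 8.76, A 6.79, B 3.05
take D (7 @ 300); take C (29 @ 254); take 1/33 of A → 6.79. Capacity used 37/37.
Total value = 560.79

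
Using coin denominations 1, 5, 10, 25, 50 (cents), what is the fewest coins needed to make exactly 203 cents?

Use the largest denomination that fits, subtract, and repeat.
203 − 4×50→3 − 3×1→0
Total coins = 4 + 3 = 7

7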